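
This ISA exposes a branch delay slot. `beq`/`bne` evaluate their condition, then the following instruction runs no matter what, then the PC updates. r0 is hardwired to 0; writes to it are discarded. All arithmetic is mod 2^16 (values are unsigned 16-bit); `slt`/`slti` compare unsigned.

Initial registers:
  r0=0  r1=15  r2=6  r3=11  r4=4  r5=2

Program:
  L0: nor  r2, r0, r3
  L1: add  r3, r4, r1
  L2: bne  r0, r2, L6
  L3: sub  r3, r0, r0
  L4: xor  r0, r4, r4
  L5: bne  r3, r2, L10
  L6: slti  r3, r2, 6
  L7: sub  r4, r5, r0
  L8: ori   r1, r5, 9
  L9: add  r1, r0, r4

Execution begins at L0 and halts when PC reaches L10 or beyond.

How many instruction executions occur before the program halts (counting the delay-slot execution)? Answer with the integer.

8

#0 nor  r2, r0, r3 ; 0/15/65524/11/4/2
#1 add  r3, r4, r1 ; 0/15/65524/19/4/2
#2 bne  r0, r2, L6 ; 0/15/65524/19/4/2 ; →target
#3 sub  r3, r0, r0 ; 0/15/65524/0/4/2
#6 slti  r3, r2, 6 ; 0/15/65524/0/4/2
#7 sub  r4, r5, r0 ; 0/15/65524/0/2/2
#8 ori   r1, r5, 9 ; 0/11/65524/0/2/2
#9 add  r1, r0, r4 ; 0/2/65524/0/2/2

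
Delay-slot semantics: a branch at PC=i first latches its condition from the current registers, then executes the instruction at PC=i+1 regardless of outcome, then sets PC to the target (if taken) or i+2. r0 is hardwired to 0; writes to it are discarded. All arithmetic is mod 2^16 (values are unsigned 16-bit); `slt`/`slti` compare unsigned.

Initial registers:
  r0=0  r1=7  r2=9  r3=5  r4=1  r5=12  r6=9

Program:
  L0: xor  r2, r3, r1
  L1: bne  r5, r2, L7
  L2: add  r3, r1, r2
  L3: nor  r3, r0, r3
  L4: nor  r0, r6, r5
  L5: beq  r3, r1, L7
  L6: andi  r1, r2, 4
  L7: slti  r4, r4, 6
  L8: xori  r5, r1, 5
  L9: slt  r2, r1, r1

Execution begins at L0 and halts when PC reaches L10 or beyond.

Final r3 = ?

[0] xor  r2, r3, r1  →  {r0:0, r1:7, r2:2, r3:5, r4:1, r5:12, r6:9}
[1] bne  r5, r2, L7  →  {r0:0, r1:7, r2:2, r3:5, r4:1, r5:12, r6:9}  ⟨branch taken⟩
[2] add  r3, r1, r2  →  {r0:0, r1:7, r2:2, r3:9, r4:1, r5:12, r6:9}
[7] slti  r4, r4, 6  →  {r0:0, r1:7, r2:2, r3:9, r4:1, r5:12, r6:9}
[8] xori  r5, r1, 5  →  {r0:0, r1:7, r2:2, r3:9, r4:1, r5:2, r6:9}
[9] slt  r2, r1, r1  →  {r0:0, r1:7, r2:0, r3:9, r4:1, r5:2, r6:9}

9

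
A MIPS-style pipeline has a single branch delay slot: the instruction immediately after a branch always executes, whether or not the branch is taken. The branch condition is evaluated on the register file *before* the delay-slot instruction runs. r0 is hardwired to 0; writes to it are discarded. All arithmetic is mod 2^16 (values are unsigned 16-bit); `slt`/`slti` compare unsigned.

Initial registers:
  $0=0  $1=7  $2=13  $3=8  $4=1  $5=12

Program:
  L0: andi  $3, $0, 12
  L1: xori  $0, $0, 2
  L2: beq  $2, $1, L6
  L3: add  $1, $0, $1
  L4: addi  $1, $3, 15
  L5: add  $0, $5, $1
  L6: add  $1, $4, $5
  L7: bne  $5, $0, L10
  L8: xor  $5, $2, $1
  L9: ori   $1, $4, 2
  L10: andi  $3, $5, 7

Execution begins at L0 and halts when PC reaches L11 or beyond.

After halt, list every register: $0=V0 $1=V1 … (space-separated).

$0=0 $1=13 $2=13 $3=0 $4=1 $5=0

PC=0  andi  $3, $0, 12       | $0=0 $1=7 $2=13 $3=0 $4=1 $5=12
PC=1  xori  $0, $0, 2        | $0=0 $1=7 $2=13 $3=0 $4=1 $5=12
PC=2  beq  $2, $1, L6        | $0=0 $1=7 $2=13 $3=0 $4=1 $5=12  [not taken]
PC=3  add  $1, $0, $1        | $0=0 $1=7 $2=13 $3=0 $4=1 $5=12
PC=4  addi  $1, $3, 15       | $0=0 $1=15 $2=13 $3=0 $4=1 $5=12
PC=5  add  $0, $5, $1        | $0=0 $1=15 $2=13 $3=0 $4=1 $5=12
PC=6  add  $1, $4, $5        | $0=0 $1=13 $2=13 $3=0 $4=1 $5=12
PC=7  bne  $5, $0, L10       | $0=0 $1=13 $2=13 $3=0 $4=1 $5=12  [TAKEN]
PC=8  xor  $5, $2, $1        | $0=0 $1=13 $2=13 $3=0 $4=1 $5=0
PC=10 andi  $3, $5, 7        | $0=0 $1=13 $2=13 $3=0 $4=1 $5=0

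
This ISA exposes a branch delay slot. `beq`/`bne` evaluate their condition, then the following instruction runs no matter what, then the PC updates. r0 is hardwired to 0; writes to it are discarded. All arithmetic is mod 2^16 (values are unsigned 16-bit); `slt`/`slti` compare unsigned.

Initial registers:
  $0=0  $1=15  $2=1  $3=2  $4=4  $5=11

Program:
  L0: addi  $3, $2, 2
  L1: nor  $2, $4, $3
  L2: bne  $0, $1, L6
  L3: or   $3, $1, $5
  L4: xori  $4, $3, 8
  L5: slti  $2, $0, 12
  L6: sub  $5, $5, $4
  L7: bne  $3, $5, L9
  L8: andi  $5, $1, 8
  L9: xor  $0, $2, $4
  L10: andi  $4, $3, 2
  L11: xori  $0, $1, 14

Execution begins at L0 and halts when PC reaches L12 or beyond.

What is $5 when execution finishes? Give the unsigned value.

8

  step pc=0: addi  $3, $2, 2  regs=(0,15,1,3,4,11)
  step pc=1: nor  $2, $4, $3  regs=(0,15,65528,3,4,11)
  step pc=2: bne  $0, $1, L6  cond=T  regs=(0,15,65528,3,4,11)
  step pc=3: or   $3, $1, $5  regs=(0,15,65528,15,4,11)
  step pc=6: sub  $5, $5, $4  regs=(0,15,65528,15,4,7)
  step pc=7: bne  $3, $5, L9  cond=T  regs=(0,15,65528,15,4,7)
  step pc=8: andi  $5, $1, 8  regs=(0,15,65528,15,4,8)
  step pc=9: xor  $0, $2, $4  regs=(0,15,65528,15,4,8)
  step pc=10: andi  $4, $3, 2  regs=(0,15,65528,15,2,8)
  step pc=11: xori  $0, $1, 14  regs=(0,15,65528,15,2,8)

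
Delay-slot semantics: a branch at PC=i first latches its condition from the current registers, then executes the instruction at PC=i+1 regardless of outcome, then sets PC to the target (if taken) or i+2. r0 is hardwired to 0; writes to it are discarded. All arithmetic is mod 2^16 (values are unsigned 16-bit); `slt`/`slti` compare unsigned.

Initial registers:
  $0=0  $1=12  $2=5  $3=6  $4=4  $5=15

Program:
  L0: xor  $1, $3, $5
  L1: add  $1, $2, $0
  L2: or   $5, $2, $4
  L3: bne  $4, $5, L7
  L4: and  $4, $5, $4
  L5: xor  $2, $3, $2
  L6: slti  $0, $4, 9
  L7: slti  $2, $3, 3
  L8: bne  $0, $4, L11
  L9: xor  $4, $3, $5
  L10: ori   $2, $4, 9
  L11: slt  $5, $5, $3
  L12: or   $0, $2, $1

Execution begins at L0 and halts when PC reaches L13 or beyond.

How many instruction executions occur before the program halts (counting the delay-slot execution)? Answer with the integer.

[0] xor  $1, $3, $5  →  {$0:0, $1:9, $2:5, $3:6, $4:4, $5:15}
[1] add  $1, $2, $0  →  {$0:0, $1:5, $2:5, $3:6, $4:4, $5:15}
[2] or   $5, $2, $4  →  {$0:0, $1:5, $2:5, $3:6, $4:4, $5:5}
[3] bne  $4, $5, L7  →  {$0:0, $1:5, $2:5, $3:6, $4:4, $5:5}  ⟨branch taken⟩
[4] and  $4, $5, $4  →  {$0:0, $1:5, $2:5, $3:6, $4:4, $5:5}
[7] slti  $2, $3, 3  →  {$0:0, $1:5, $2:0, $3:6, $4:4, $5:5}
[8] bne  $0, $4, L11  →  {$0:0, $1:5, $2:0, $3:6, $4:4, $5:5}  ⟨branch taken⟩
[9] xor  $4, $3, $5  →  {$0:0, $1:5, $2:0, $3:6, $4:3, $5:5}
[11] slt  $5, $5, $3  →  {$0:0, $1:5, $2:0, $3:6, $4:3, $5:1}
[12] or   $0, $2, $1  →  {$0:0, $1:5, $2:0, $3:6, $4:3, $5:1}

10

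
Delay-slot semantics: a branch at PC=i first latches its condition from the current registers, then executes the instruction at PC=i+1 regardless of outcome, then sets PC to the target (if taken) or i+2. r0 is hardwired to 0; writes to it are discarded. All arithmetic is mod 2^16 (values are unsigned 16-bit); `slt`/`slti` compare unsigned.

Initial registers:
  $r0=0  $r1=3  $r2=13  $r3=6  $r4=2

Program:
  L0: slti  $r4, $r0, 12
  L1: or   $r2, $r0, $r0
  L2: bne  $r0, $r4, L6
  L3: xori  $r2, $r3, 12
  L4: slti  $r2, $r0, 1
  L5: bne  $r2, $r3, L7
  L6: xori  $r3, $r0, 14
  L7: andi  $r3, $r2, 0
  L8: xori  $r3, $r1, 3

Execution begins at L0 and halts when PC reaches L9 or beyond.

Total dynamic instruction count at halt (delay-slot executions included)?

  step pc=0: slti  $r4, $r0, 12  regs=(0,3,13,6,1)
  step pc=1: or   $r2, $r0, $r0  regs=(0,3,0,6,1)
  step pc=2: bne  $r0, $r4, L6  cond=T  regs=(0,3,0,6,1)
  step pc=3: xori  $r2, $r3, 12  regs=(0,3,10,6,1)
  step pc=6: xori  $r3, $r0, 14  regs=(0,3,10,14,1)
  step pc=7: andi  $r3, $r2, 0  regs=(0,3,10,0,1)
  step pc=8: xori  $r3, $r1, 3  regs=(0,3,10,0,1)

7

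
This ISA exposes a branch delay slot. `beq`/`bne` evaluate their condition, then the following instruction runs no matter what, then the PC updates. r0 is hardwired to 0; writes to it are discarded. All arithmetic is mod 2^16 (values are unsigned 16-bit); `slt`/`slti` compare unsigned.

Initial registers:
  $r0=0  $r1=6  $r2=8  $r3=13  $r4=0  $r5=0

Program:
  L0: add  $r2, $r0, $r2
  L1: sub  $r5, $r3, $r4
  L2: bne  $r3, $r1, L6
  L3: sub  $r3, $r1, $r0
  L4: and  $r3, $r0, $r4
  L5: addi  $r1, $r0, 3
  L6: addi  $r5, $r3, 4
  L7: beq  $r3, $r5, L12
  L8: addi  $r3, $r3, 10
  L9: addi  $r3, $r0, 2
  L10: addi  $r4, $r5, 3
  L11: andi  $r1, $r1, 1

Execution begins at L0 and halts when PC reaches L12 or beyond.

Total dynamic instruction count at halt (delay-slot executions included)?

10

PC=0  add  $r2, $r0, $r2     | $r0=0 $r1=6 $r2=8 $r3=13 $r4=0 $r5=0
PC=1  sub  $r5, $r3, $r4     | $r0=0 $r1=6 $r2=8 $r3=13 $r4=0 $r5=13
PC=2  bne  $r3, $r1, L6      | $r0=0 $r1=6 $r2=8 $r3=13 $r4=0 $r5=13  [TAKEN]
PC=3  sub  $r3, $r1, $r0     | $r0=0 $r1=6 $r2=8 $r3=6 $r4=0 $r5=13
PC=6  addi  $r5, $r3, 4      | $r0=0 $r1=6 $r2=8 $r3=6 $r4=0 $r5=10
PC=7  beq  $r3, $r5, L12     | $r0=0 $r1=6 $r2=8 $r3=6 $r4=0 $r5=10  [not taken]
PC=8  addi  $r3, $r3, 10     | $r0=0 $r1=6 $r2=8 $r3=16 $r4=0 $r5=10
PC=9  addi  $r3, $r0, 2      | $r0=0 $r1=6 $r2=8 $r3=2 $r4=0 $r5=10
PC=10 addi  $r4, $r5, 3      | $r0=0 $r1=6 $r2=8 $r3=2 $r4=13 $r5=10
PC=11 andi  $r1, $r1, 1      | $r0=0 $r1=0 $r2=8 $r3=2 $r4=13 $r5=10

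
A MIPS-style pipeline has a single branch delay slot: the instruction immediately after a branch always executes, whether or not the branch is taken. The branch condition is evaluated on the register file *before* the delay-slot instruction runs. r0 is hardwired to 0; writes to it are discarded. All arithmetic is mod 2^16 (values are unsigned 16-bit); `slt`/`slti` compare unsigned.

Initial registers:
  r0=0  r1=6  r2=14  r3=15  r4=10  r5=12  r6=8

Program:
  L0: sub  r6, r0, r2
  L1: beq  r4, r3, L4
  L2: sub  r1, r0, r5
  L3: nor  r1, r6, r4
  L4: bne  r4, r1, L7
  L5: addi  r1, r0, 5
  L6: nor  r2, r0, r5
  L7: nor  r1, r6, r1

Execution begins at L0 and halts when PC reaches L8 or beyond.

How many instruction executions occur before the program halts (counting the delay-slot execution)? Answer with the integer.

#0 sub  r6, r0, r2 ; 0/6/14/15/10/12/65522
#1 beq  r4, r3, L4 ; 0/6/14/15/10/12/65522 ; →fallthru
#2 sub  r1, r0, r5 ; 0/65524/14/15/10/12/65522
#3 nor  r1, r6, r4 ; 0/5/14/15/10/12/65522
#4 bne  r4, r1, L7 ; 0/5/14/15/10/12/65522 ; →target
#5 addi  r1, r0, 5 ; 0/5/14/15/10/12/65522
#7 nor  r1, r6, r1 ; 0/8/14/15/10/12/65522

7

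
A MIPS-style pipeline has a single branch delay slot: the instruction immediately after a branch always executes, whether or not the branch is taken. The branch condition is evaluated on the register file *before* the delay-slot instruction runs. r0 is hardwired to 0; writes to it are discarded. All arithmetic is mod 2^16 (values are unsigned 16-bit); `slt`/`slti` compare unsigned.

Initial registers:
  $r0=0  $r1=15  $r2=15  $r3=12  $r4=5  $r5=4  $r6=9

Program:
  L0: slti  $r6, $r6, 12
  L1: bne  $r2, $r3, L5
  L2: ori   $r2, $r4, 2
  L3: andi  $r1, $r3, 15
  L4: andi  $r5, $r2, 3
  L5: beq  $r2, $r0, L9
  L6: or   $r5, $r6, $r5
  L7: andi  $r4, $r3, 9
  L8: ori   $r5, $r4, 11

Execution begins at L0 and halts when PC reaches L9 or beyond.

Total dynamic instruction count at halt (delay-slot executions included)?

7

  step pc=0: slti  $r6, $r6, 12  regs=(0,15,15,12,5,4,1)
  step pc=1: bne  $r2, $r3, L5  cond=T  regs=(0,15,15,12,5,4,1)
  step pc=2: ori   $r2, $r4, 2  regs=(0,15,7,12,5,4,1)
  step pc=5: beq  $r2, $r0, L9  cond=F  regs=(0,15,7,12,5,4,1)
  step pc=6: or   $r5, $r6, $r5  regs=(0,15,7,12,5,5,1)
  step pc=7: andi  $r4, $r3, 9  regs=(0,15,7,12,8,5,1)
  step pc=8: ori   $r5, $r4, 11  regs=(0,15,7,12,8,11,1)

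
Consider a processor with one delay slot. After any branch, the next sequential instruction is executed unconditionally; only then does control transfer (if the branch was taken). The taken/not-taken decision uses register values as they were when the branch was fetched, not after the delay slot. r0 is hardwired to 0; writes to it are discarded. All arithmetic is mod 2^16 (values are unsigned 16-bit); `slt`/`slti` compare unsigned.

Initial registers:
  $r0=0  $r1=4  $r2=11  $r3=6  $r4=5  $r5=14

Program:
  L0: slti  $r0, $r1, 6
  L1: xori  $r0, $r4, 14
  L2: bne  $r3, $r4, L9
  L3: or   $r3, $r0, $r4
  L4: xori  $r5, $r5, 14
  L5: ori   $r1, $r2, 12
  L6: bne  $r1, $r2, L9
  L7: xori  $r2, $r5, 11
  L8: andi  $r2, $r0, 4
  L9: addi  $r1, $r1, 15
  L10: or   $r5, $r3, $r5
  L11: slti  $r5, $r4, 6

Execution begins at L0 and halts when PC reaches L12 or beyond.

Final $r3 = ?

5

PC=0  slti  $r0, $r1, 6      | $r0=0 $r1=4 $r2=11 $r3=6 $r4=5 $r5=14
PC=1  xori  $r0, $r4, 14     | $r0=0 $r1=4 $r2=11 $r3=6 $r4=5 $r5=14
PC=2  bne  $r3, $r4, L9      | $r0=0 $r1=4 $r2=11 $r3=6 $r4=5 $r5=14  [TAKEN]
PC=3  or   $r3, $r0, $r4     | $r0=0 $r1=4 $r2=11 $r3=5 $r4=5 $r5=14
PC=9  addi  $r1, $r1, 15     | $r0=0 $r1=19 $r2=11 $r3=5 $r4=5 $r5=14
PC=10 or   $r5, $r3, $r5     | $r0=0 $r1=19 $r2=11 $r3=5 $r4=5 $r5=15
PC=11 slti  $r5, $r4, 6      | $r0=0 $r1=19 $r2=11 $r3=5 $r4=5 $r5=1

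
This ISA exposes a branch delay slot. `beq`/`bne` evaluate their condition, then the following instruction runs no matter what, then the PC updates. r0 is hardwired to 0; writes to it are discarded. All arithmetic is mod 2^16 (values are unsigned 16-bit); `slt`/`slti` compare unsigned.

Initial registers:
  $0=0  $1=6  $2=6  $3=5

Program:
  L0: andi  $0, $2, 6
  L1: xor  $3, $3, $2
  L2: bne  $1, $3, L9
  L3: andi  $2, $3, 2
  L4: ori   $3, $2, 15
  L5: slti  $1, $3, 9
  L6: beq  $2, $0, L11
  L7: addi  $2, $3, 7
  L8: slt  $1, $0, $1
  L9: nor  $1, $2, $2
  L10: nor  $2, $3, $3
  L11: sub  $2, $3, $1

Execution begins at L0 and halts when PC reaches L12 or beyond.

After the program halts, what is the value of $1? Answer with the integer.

65533

PC=0  andi  $0, $2, 6        | $0=0 $1=6 $2=6 $3=5
PC=1  xor  $3, $3, $2        | $0=0 $1=6 $2=6 $3=3
PC=2  bne  $1, $3, L9        | $0=0 $1=6 $2=6 $3=3  [TAKEN]
PC=3  andi  $2, $3, 2        | $0=0 $1=6 $2=2 $3=3
PC=9  nor  $1, $2, $2        | $0=0 $1=65533 $2=2 $3=3
PC=10 nor  $2, $3, $3        | $0=0 $1=65533 $2=65532 $3=3
PC=11 sub  $2, $3, $1        | $0=0 $1=65533 $2=6 $3=3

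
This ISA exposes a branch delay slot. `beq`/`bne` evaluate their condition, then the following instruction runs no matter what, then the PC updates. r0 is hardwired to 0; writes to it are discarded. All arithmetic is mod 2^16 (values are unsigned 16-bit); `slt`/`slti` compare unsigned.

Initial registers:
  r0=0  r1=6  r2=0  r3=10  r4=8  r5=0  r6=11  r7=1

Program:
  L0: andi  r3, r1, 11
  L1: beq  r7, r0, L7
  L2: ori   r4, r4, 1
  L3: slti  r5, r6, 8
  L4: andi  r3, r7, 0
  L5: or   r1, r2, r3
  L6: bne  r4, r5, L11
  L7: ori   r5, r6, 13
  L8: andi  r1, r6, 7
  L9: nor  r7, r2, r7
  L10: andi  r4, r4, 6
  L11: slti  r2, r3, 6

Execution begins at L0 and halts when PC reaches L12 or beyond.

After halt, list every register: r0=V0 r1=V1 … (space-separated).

r0=0 r1=0 r2=1 r3=0 r4=9 r5=15 r6=11 r7=1

#0 andi  r3, r1, 11 ; 0/6/0/2/8/0/11/1
#1 beq  r7, r0, L7 ; 0/6/0/2/8/0/11/1 ; →fallthru
#2 ori   r4, r4, 1 ; 0/6/0/2/9/0/11/1
#3 slti  r5, r6, 8 ; 0/6/0/2/9/0/11/1
#4 andi  r3, r7, 0 ; 0/6/0/0/9/0/11/1
#5 or   r1, r2, r3 ; 0/0/0/0/9/0/11/1
#6 bne  r4, r5, L11 ; 0/0/0/0/9/0/11/1 ; →target
#7 ori   r5, r6, 13 ; 0/0/0/0/9/15/11/1
#11 slti  r2, r3, 6 ; 0/0/1/0/9/15/11/1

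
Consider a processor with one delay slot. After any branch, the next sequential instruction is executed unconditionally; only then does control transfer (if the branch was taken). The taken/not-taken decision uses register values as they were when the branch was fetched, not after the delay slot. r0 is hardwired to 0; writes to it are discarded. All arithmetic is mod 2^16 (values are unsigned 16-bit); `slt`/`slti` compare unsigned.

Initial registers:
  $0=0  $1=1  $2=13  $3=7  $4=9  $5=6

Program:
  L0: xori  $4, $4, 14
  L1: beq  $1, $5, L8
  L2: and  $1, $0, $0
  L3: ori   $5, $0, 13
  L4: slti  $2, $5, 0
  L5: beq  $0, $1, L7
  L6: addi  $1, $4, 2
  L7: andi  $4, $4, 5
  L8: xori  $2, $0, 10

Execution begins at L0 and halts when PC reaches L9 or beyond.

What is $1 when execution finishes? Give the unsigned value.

9

#0 xori  $4, $4, 14 ; 0/1/13/7/7/6
#1 beq  $1, $5, L8 ; 0/1/13/7/7/6 ; →fallthru
#2 and  $1, $0, $0 ; 0/0/13/7/7/6
#3 ori   $5, $0, 13 ; 0/0/13/7/7/13
#4 slti  $2, $5, 0 ; 0/0/0/7/7/13
#5 beq  $0, $1, L7 ; 0/0/0/7/7/13 ; →target
#6 addi  $1, $4, 2 ; 0/9/0/7/7/13
#7 andi  $4, $4, 5 ; 0/9/0/7/5/13
#8 xori  $2, $0, 10 ; 0/9/10/7/5/13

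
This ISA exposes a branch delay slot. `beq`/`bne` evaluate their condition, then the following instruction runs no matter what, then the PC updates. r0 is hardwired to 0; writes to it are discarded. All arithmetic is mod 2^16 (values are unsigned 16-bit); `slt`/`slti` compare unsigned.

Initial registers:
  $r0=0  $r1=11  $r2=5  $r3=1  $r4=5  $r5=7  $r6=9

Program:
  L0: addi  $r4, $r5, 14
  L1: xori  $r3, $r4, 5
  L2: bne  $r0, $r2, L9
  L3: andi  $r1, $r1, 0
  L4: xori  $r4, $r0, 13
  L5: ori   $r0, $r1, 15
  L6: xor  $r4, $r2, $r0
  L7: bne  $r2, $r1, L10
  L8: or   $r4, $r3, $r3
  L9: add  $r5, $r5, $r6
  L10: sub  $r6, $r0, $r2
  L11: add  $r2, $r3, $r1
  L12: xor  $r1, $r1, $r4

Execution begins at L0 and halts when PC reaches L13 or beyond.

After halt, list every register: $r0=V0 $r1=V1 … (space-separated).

$r0=0 $r1=21 $r2=16 $r3=16 $r4=21 $r5=16 $r6=65531

PC=0  addi  $r4, $r5, 14     | $r0=0 $r1=11 $r2=5 $r3=1 $r4=21 $r5=7 $r6=9
PC=1  xori  $r3, $r4, 5      | $r0=0 $r1=11 $r2=5 $r3=16 $r4=21 $r5=7 $r6=9
PC=2  bne  $r0, $r2, L9      | $r0=0 $r1=11 $r2=5 $r3=16 $r4=21 $r5=7 $r6=9  [TAKEN]
PC=3  andi  $r1, $r1, 0      | $r0=0 $r1=0 $r2=5 $r3=16 $r4=21 $r5=7 $r6=9
PC=9  add  $r5, $r5, $r6     | $r0=0 $r1=0 $r2=5 $r3=16 $r4=21 $r5=16 $r6=9
PC=10 sub  $r6, $r0, $r2     | $r0=0 $r1=0 $r2=5 $r3=16 $r4=21 $r5=16 $r6=65531
PC=11 add  $r2, $r3, $r1     | $r0=0 $r1=0 $r2=16 $r3=16 $r4=21 $r5=16 $r6=65531
PC=12 xor  $r1, $r1, $r4     | $r0=0 $r1=21 $r2=16 $r3=16 $r4=21 $r5=16 $r6=65531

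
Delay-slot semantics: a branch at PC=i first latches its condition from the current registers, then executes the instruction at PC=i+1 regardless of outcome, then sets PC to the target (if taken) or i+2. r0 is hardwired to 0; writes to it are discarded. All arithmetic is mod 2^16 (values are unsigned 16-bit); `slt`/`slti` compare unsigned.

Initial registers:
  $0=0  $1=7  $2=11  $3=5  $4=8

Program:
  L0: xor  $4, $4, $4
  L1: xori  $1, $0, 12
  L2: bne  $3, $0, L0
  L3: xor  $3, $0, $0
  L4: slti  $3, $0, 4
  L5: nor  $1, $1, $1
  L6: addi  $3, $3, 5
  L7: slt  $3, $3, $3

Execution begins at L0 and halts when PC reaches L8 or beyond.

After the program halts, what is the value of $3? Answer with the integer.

0

#0 xor  $4, $4, $4 ; 0/7/11/5/0
#1 xori  $1, $0, 12 ; 0/12/11/5/0
#2 bne  $3, $0, L0 ; 0/12/11/5/0 ; →target
#3 xor  $3, $0, $0 ; 0/12/11/0/0
#0 xor  $4, $4, $4 ; 0/12/11/0/0
#1 xori  $1, $0, 12 ; 0/12/11/0/0
#2 bne  $3, $0, L0 ; 0/12/11/0/0 ; →fallthru
#3 xor  $3, $0, $0 ; 0/12/11/0/0
#4 slti  $3, $0, 4 ; 0/12/11/1/0
#5 nor  $1, $1, $1 ; 0/65523/11/1/0
#6 addi  $3, $3, 5 ; 0/65523/11/6/0
#7 slt  $3, $3, $3 ; 0/65523/11/0/0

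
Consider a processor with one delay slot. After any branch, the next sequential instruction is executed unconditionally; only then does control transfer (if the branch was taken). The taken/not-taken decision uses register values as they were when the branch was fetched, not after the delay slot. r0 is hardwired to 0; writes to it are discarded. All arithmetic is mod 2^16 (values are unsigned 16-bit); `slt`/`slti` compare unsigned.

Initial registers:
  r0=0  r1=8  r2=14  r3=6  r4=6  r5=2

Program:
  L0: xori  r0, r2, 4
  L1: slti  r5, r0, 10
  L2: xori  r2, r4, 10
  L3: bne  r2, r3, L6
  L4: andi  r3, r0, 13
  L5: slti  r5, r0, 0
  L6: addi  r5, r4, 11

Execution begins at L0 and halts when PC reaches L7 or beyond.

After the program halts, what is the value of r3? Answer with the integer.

  step pc=0: xori  r0, r2, 4  regs=(0,8,14,6,6,2)
  step pc=1: slti  r5, r0, 10  regs=(0,8,14,6,6,1)
  step pc=2: xori  r2, r4, 10  regs=(0,8,12,6,6,1)
  step pc=3: bne  r2, r3, L6  cond=T  regs=(0,8,12,6,6,1)
  step pc=4: andi  r3, r0, 13  regs=(0,8,12,0,6,1)
  step pc=6: addi  r5, r4, 11  regs=(0,8,12,0,6,17)

0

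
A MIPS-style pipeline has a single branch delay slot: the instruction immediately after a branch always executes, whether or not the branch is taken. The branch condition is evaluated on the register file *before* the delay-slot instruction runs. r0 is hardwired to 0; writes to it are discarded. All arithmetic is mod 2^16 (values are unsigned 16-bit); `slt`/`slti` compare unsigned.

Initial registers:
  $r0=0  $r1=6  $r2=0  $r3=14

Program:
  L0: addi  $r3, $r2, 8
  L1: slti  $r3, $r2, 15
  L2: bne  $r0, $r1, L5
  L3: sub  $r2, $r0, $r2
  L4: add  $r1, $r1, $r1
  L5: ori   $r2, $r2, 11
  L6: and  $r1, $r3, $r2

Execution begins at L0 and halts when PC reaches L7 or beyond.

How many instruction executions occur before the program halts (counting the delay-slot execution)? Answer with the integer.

6

  step pc=0: addi  $r3, $r2, 8  regs=(0,6,0,8)
  step pc=1: slti  $r3, $r2, 15  regs=(0,6,0,1)
  step pc=2: bne  $r0, $r1, L5  cond=T  regs=(0,6,0,1)
  step pc=3: sub  $r2, $r0, $r2  regs=(0,6,0,1)
  step pc=5: ori   $r2, $r2, 11  regs=(0,6,11,1)
  step pc=6: and  $r1, $r3, $r2  regs=(0,1,11,1)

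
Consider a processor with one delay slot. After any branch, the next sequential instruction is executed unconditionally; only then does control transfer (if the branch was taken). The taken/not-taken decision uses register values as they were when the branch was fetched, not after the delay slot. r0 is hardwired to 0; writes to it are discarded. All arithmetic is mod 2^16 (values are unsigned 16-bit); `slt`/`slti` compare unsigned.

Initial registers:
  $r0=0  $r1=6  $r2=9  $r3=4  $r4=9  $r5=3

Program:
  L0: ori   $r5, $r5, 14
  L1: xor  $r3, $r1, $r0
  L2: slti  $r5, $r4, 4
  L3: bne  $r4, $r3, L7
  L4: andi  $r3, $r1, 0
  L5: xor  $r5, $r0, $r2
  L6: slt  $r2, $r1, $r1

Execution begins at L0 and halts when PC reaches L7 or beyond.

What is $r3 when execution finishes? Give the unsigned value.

0

PC=0  ori   $r5, $r5, 14     | $r0=0 $r1=6 $r2=9 $r3=4 $r4=9 $r5=15
PC=1  xor  $r3, $r1, $r0     | $r0=0 $r1=6 $r2=9 $r3=6 $r4=9 $r5=15
PC=2  slti  $r5, $r4, 4      | $r0=0 $r1=6 $r2=9 $r3=6 $r4=9 $r5=0
PC=3  bne  $r4, $r3, L7      | $r0=0 $r1=6 $r2=9 $r3=6 $r4=9 $r5=0  [TAKEN]
PC=4  andi  $r3, $r1, 0      | $r0=0 $r1=6 $r2=9 $r3=0 $r4=9 $r5=0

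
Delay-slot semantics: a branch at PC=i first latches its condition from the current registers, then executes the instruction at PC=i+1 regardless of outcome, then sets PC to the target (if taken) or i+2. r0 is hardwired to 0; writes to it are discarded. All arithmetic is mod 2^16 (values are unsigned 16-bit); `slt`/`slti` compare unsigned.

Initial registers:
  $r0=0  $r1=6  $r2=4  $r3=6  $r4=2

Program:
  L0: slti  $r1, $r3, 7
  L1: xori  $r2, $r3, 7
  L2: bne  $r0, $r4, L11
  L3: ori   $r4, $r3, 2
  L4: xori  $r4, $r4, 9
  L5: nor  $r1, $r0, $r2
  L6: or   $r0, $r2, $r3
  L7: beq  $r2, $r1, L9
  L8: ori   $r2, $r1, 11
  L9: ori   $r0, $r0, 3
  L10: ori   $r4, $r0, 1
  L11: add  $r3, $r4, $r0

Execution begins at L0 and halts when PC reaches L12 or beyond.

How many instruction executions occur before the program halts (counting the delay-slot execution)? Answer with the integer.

5

[0] slti  $r1, $r3, 7  →  {$r0:0, $r1:1, $r2:4, $r3:6, $r4:2}
[1] xori  $r2, $r3, 7  →  {$r0:0, $r1:1, $r2:1, $r3:6, $r4:2}
[2] bne  $r0, $r4, L11  →  {$r0:0, $r1:1, $r2:1, $r3:6, $r4:2}  ⟨branch taken⟩
[3] ori   $r4, $r3, 2  →  {$r0:0, $r1:1, $r2:1, $r3:6, $r4:6}
[11] add  $r3, $r4, $r0  →  {$r0:0, $r1:1, $r2:1, $r3:6, $r4:6}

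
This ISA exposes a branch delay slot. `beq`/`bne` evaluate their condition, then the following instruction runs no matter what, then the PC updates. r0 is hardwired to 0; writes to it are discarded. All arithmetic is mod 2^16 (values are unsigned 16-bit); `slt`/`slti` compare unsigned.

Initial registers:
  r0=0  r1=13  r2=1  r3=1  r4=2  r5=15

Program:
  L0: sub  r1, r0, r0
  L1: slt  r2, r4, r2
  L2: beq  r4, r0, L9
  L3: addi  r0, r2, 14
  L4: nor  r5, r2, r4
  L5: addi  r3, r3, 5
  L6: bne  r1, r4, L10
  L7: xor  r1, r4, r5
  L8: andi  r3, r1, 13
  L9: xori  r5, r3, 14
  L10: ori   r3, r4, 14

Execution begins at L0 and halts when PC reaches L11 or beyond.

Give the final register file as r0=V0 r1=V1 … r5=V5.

  step pc=0: sub  r1, r0, r0  regs=(0,0,1,1,2,15)
  step pc=1: slt  r2, r4, r2  regs=(0,0,0,1,2,15)
  step pc=2: beq  r4, r0, L9  cond=F  regs=(0,0,0,1,2,15)
  step pc=3: addi  r0, r2, 14  regs=(0,0,0,1,2,15)
  step pc=4: nor  r5, r2, r4  regs=(0,0,0,1,2,65533)
  step pc=5: addi  r3, r3, 5  regs=(0,0,0,6,2,65533)
  step pc=6: bne  r1, r4, L10  cond=T  regs=(0,0,0,6,2,65533)
  step pc=7: xor  r1, r4, r5  regs=(0,65535,0,6,2,65533)
  step pc=10: ori   r3, r4, 14  regs=(0,65535,0,14,2,65533)

r0=0 r1=65535 r2=0 r3=14 r4=2 r5=65533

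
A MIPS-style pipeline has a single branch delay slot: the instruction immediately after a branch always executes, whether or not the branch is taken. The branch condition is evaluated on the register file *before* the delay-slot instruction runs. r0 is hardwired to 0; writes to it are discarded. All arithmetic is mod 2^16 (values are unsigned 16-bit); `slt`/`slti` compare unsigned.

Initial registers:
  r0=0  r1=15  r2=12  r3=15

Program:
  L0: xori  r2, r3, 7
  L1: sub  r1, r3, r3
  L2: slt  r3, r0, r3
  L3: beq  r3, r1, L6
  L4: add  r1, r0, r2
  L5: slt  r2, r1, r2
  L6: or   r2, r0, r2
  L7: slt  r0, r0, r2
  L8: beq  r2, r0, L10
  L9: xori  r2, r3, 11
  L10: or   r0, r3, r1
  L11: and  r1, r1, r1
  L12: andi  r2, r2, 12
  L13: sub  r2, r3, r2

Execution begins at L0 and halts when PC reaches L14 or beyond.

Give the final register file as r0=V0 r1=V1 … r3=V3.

r0=0 r1=8 r2=65529 r3=1

  step pc=0: xori  r2, r3, 7  regs=(0,15,8,15)
  step pc=1: sub  r1, r3, r3  regs=(0,0,8,15)
  step pc=2: slt  r3, r0, r3  regs=(0,0,8,1)
  step pc=3: beq  r3, r1, L6  cond=F  regs=(0,0,8,1)
  step pc=4: add  r1, r0, r2  regs=(0,8,8,1)
  step pc=5: slt  r2, r1, r2  regs=(0,8,0,1)
  step pc=6: or   r2, r0, r2  regs=(0,8,0,1)
  step pc=7: slt  r0, r0, r2  regs=(0,8,0,1)
  step pc=8: beq  r2, r0, L10  cond=T  regs=(0,8,0,1)
  step pc=9: xori  r2, r3, 11  regs=(0,8,10,1)
  step pc=10: or   r0, r3, r1  regs=(0,8,10,1)
  step pc=11: and  r1, r1, r1  regs=(0,8,10,1)
  step pc=12: andi  r2, r2, 12  regs=(0,8,8,1)
  step pc=13: sub  r2, r3, r2  regs=(0,8,65529,1)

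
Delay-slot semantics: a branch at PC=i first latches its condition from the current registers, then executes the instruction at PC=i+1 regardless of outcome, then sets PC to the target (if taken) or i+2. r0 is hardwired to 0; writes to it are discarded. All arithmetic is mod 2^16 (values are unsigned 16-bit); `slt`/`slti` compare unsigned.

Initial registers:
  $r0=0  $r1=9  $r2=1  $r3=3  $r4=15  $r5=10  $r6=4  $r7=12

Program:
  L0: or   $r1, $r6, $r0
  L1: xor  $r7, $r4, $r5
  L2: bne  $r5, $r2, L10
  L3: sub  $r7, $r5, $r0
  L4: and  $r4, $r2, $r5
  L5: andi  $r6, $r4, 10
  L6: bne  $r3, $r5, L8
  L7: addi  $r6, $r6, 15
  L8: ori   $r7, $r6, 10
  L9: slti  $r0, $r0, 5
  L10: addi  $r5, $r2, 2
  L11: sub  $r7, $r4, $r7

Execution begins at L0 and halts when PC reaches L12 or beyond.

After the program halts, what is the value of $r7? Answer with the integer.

5

[0] or   $r1, $r6, $r0  →  {$r0:0, $r1:4, $r2:1, $r3:3, $r4:15, $r5:10, $r6:4, $r7:12}
[1] xor  $r7, $r4, $r5  →  {$r0:0, $r1:4, $r2:1, $r3:3, $r4:15, $r5:10, $r6:4, $r7:5}
[2] bne  $r5, $r2, L10  →  {$r0:0, $r1:4, $r2:1, $r3:3, $r4:15, $r5:10, $r6:4, $r7:5}  ⟨branch taken⟩
[3] sub  $r7, $r5, $r0  →  {$r0:0, $r1:4, $r2:1, $r3:3, $r4:15, $r5:10, $r6:4, $r7:10}
[10] addi  $r5, $r2, 2  →  {$r0:0, $r1:4, $r2:1, $r3:3, $r4:15, $r5:3, $r6:4, $r7:10}
[11] sub  $r7, $r4, $r7  →  {$r0:0, $r1:4, $r2:1, $r3:3, $r4:15, $r5:3, $r6:4, $r7:5}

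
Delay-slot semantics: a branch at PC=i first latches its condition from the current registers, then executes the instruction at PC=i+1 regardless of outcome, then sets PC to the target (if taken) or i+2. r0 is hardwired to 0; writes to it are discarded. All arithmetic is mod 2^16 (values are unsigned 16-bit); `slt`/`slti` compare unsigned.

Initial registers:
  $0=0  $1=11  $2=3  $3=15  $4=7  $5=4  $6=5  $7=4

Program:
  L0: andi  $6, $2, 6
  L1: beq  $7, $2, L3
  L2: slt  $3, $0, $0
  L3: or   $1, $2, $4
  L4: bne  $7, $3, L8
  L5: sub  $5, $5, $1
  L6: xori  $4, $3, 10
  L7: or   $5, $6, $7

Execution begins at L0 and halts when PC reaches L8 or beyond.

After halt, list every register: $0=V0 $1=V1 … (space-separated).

PC=0  andi  $6, $2, 6        | $0=0 $1=11 $2=3 $3=15 $4=7 $5=4 $6=2 $7=4
PC=1  beq  $7, $2, L3        | $0=0 $1=11 $2=3 $3=15 $4=7 $5=4 $6=2 $7=4  [not taken]
PC=2  slt  $3, $0, $0        | $0=0 $1=11 $2=3 $3=0 $4=7 $5=4 $6=2 $7=4
PC=3  or   $1, $2, $4        | $0=0 $1=7 $2=3 $3=0 $4=7 $5=4 $6=2 $7=4
PC=4  bne  $7, $3, L8        | $0=0 $1=7 $2=3 $3=0 $4=7 $5=4 $6=2 $7=4  [TAKEN]
PC=5  sub  $5, $5, $1        | $0=0 $1=7 $2=3 $3=0 $4=7 $5=65533 $6=2 $7=4

$0=0 $1=7 $2=3 $3=0 $4=7 $5=65533 $6=2 $7=4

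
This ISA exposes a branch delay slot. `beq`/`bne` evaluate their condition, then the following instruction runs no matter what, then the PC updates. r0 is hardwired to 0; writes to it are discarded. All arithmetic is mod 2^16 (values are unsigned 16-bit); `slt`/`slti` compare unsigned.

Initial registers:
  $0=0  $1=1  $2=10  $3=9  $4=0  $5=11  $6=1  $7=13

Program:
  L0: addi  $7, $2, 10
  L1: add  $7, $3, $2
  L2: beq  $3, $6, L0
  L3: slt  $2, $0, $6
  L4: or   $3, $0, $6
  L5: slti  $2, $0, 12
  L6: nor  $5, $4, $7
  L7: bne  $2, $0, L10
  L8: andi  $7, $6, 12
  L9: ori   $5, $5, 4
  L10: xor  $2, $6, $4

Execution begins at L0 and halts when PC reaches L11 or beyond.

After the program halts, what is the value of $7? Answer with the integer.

PC=0  addi  $7, $2, 10       | $0=0 $1=1 $2=10 $3=9 $4=0 $5=11 $6=1 $7=20
PC=1  add  $7, $3, $2        | $0=0 $1=1 $2=10 $3=9 $4=0 $5=11 $6=1 $7=19
PC=2  beq  $3, $6, L0        | $0=0 $1=1 $2=10 $3=9 $4=0 $5=11 $6=1 $7=19  [not taken]
PC=3  slt  $2, $0, $6        | $0=0 $1=1 $2=1 $3=9 $4=0 $5=11 $6=1 $7=19
PC=4  or   $3, $0, $6        | $0=0 $1=1 $2=1 $3=1 $4=0 $5=11 $6=1 $7=19
PC=5  slti  $2, $0, 12       | $0=0 $1=1 $2=1 $3=1 $4=0 $5=11 $6=1 $7=19
PC=6  nor  $5, $4, $7        | $0=0 $1=1 $2=1 $3=1 $4=0 $5=65516 $6=1 $7=19
PC=7  bne  $2, $0, L10       | $0=0 $1=1 $2=1 $3=1 $4=0 $5=65516 $6=1 $7=19  [TAKEN]
PC=8  andi  $7, $6, 12       | $0=0 $1=1 $2=1 $3=1 $4=0 $5=65516 $6=1 $7=0
PC=10 xor  $2, $6, $4        | $0=0 $1=1 $2=1 $3=1 $4=0 $5=65516 $6=1 $7=0

0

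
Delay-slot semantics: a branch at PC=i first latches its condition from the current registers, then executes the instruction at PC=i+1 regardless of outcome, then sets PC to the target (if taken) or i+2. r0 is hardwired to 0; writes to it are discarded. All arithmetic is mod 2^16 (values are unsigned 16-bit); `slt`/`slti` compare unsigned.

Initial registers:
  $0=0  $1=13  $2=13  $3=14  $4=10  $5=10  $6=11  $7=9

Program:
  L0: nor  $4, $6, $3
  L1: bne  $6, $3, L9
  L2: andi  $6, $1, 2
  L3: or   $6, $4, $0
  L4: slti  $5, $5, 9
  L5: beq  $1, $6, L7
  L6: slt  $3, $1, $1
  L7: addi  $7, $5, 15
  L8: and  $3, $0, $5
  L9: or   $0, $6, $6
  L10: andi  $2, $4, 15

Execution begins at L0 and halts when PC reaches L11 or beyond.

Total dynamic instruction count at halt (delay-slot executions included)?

5

  step pc=0: nor  $4, $6, $3  regs=(0,13,13,14,65520,10,11,9)
  step pc=1: bne  $6, $3, L9  cond=T  regs=(0,13,13,14,65520,10,11,9)
  step pc=2: andi  $6, $1, 2  regs=(0,13,13,14,65520,10,0,9)
  step pc=9: or   $0, $6, $6  regs=(0,13,13,14,65520,10,0,9)
  step pc=10: andi  $2, $4, 15  regs=(0,13,0,14,65520,10,0,9)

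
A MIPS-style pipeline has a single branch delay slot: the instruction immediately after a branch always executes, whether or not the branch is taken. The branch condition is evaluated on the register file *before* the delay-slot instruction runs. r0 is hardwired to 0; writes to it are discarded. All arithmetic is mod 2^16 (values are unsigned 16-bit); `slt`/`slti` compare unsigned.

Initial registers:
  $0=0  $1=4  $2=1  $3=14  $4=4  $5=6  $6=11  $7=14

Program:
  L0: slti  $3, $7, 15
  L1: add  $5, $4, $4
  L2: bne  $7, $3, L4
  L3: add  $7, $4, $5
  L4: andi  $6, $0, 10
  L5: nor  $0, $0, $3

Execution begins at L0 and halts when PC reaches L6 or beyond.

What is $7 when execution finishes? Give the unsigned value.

PC=0  slti  $3, $7, 15       | $0=0 $1=4 $2=1 $3=1 $4=4 $5=6 $6=11 $7=14
PC=1  add  $5, $4, $4        | $0=0 $1=4 $2=1 $3=1 $4=4 $5=8 $6=11 $7=14
PC=2  bne  $7, $3, L4        | $0=0 $1=4 $2=1 $3=1 $4=4 $5=8 $6=11 $7=14  [TAKEN]
PC=3  add  $7, $4, $5        | $0=0 $1=4 $2=1 $3=1 $4=4 $5=8 $6=11 $7=12
PC=4  andi  $6, $0, 10       | $0=0 $1=4 $2=1 $3=1 $4=4 $5=8 $6=0 $7=12
PC=5  nor  $0, $0, $3        | $0=0 $1=4 $2=1 $3=1 $4=4 $5=8 $6=0 $7=12

12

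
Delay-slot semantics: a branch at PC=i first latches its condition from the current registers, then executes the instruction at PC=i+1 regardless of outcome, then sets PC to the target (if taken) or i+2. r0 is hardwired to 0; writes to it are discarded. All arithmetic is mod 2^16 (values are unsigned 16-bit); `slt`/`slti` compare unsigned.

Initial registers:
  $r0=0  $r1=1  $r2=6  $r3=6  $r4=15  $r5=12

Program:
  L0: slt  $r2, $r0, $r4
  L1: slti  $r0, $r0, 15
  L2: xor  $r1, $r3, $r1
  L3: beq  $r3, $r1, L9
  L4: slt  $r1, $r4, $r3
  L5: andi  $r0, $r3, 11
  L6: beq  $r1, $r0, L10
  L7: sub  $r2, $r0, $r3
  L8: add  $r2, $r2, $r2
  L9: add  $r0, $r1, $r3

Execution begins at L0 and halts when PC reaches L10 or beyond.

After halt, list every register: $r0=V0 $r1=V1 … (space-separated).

$r0=0 $r1=0 $r2=65530 $r3=6 $r4=15 $r5=12

PC=0  slt  $r2, $r0, $r4     | $r0=0 $r1=1 $r2=1 $r3=6 $r4=15 $r5=12
PC=1  slti  $r0, $r0, 15     | $r0=0 $r1=1 $r2=1 $r3=6 $r4=15 $r5=12
PC=2  xor  $r1, $r3, $r1     | $r0=0 $r1=7 $r2=1 $r3=6 $r4=15 $r5=12
PC=3  beq  $r3, $r1, L9      | $r0=0 $r1=7 $r2=1 $r3=6 $r4=15 $r5=12  [not taken]
PC=4  slt  $r1, $r4, $r3     | $r0=0 $r1=0 $r2=1 $r3=6 $r4=15 $r5=12
PC=5  andi  $r0, $r3, 11     | $r0=0 $r1=0 $r2=1 $r3=6 $r4=15 $r5=12
PC=6  beq  $r1, $r0, L10     | $r0=0 $r1=0 $r2=1 $r3=6 $r4=15 $r5=12  [TAKEN]
PC=7  sub  $r2, $r0, $r3     | $r0=0 $r1=0 $r2=65530 $r3=6 $r4=15 $r5=12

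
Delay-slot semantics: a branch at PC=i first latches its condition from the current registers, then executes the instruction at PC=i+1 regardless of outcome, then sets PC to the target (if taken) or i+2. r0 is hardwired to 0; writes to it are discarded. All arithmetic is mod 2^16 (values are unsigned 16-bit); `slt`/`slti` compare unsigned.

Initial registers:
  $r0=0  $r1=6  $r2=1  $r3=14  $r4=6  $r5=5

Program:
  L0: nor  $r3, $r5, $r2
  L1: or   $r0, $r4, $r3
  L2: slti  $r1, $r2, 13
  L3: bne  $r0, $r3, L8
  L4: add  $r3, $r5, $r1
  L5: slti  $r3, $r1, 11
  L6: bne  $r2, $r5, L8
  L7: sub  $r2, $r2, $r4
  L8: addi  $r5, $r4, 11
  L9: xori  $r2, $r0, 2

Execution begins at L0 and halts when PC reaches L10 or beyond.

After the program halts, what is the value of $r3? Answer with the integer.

6

PC=0  nor  $r3, $r5, $r2     | $r0=0 $r1=6 $r2=1 $r3=65530 $r4=6 $r5=5
PC=1  or   $r0, $r4, $r3     | $r0=0 $r1=6 $r2=1 $r3=65530 $r4=6 $r5=5
PC=2  slti  $r1, $r2, 13     | $r0=0 $r1=1 $r2=1 $r3=65530 $r4=6 $r5=5
PC=3  bne  $r0, $r3, L8      | $r0=0 $r1=1 $r2=1 $r3=65530 $r4=6 $r5=5  [TAKEN]
PC=4  add  $r3, $r5, $r1     | $r0=0 $r1=1 $r2=1 $r3=6 $r4=6 $r5=5
PC=8  addi  $r5, $r4, 11     | $r0=0 $r1=1 $r2=1 $r3=6 $r4=6 $r5=17
PC=9  xori  $r2, $r0, 2      | $r0=0 $r1=1 $r2=2 $r3=6 $r4=6 $r5=17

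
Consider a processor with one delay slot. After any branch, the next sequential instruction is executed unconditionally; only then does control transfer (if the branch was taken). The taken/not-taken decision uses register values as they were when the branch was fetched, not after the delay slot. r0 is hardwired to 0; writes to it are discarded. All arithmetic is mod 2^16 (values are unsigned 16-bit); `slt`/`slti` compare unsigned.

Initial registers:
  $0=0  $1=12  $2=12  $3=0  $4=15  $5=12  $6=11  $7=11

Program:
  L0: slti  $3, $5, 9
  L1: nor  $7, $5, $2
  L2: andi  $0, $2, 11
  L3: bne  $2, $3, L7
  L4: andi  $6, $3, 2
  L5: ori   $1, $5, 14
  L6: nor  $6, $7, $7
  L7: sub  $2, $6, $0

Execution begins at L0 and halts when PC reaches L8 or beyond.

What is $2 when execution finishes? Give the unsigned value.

#0 slti  $3, $5, 9 ; 0/12/12/0/15/12/11/11
#1 nor  $7, $5, $2 ; 0/12/12/0/15/12/11/65523
#2 andi  $0, $2, 11 ; 0/12/12/0/15/12/11/65523
#3 bne  $2, $3, L7 ; 0/12/12/0/15/12/11/65523 ; →target
#4 andi  $6, $3, 2 ; 0/12/12/0/15/12/0/65523
#7 sub  $2, $6, $0 ; 0/12/0/0/15/12/0/65523

0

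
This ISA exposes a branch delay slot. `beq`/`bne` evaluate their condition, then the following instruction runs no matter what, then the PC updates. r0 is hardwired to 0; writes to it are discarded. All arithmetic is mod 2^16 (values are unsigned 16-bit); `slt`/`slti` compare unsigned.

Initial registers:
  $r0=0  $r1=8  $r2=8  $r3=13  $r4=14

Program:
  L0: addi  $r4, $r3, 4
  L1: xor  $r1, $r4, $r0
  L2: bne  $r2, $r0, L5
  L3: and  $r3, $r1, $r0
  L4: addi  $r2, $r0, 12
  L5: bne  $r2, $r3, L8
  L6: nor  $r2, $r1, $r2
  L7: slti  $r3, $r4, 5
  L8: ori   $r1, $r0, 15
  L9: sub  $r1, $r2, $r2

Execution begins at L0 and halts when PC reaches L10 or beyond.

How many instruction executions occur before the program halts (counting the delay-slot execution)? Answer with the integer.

PC=0  addi  $r4, $r3, 4      | $r0=0 $r1=8 $r2=8 $r3=13 $r4=17
PC=1  xor  $r1, $r4, $r0     | $r0=0 $r1=17 $r2=8 $r3=13 $r4=17
PC=2  bne  $r2, $r0, L5      | $r0=0 $r1=17 $r2=8 $r3=13 $r4=17  [TAKEN]
PC=3  and  $r3, $r1, $r0     | $r0=0 $r1=17 $r2=8 $r3=0 $r4=17
PC=5  bne  $r2, $r3, L8      | $r0=0 $r1=17 $r2=8 $r3=0 $r4=17  [TAKEN]
PC=6  nor  $r2, $r1, $r2     | $r0=0 $r1=17 $r2=65510 $r3=0 $r4=17
PC=8  ori   $r1, $r0, 15     | $r0=0 $r1=15 $r2=65510 $r3=0 $r4=17
PC=9  sub  $r1, $r2, $r2     | $r0=0 $r1=0 $r2=65510 $r3=0 $r4=17

8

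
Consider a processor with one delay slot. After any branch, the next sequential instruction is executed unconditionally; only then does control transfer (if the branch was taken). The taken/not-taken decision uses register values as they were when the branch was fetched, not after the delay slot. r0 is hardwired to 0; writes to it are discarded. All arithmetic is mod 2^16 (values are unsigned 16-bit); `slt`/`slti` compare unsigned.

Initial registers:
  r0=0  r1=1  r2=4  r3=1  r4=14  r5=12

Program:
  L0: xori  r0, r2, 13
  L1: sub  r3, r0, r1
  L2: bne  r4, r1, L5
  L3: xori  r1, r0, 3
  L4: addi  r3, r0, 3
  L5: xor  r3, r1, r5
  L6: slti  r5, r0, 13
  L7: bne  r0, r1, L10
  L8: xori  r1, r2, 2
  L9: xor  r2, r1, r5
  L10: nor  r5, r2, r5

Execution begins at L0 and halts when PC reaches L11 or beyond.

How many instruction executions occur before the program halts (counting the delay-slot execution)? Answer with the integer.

9

#0 xori  r0, r2, 13 ; 0/1/4/1/14/12
#1 sub  r3, r0, r1 ; 0/1/4/65535/14/12
#2 bne  r4, r1, L5 ; 0/1/4/65535/14/12 ; →target
#3 xori  r1, r0, 3 ; 0/3/4/65535/14/12
#5 xor  r3, r1, r5 ; 0/3/4/15/14/12
#6 slti  r5, r0, 13 ; 0/3/4/15/14/1
#7 bne  r0, r1, L10 ; 0/3/4/15/14/1 ; →target
#8 xori  r1, r2, 2 ; 0/6/4/15/14/1
#10 nor  r5, r2, r5 ; 0/6/4/15/14/65530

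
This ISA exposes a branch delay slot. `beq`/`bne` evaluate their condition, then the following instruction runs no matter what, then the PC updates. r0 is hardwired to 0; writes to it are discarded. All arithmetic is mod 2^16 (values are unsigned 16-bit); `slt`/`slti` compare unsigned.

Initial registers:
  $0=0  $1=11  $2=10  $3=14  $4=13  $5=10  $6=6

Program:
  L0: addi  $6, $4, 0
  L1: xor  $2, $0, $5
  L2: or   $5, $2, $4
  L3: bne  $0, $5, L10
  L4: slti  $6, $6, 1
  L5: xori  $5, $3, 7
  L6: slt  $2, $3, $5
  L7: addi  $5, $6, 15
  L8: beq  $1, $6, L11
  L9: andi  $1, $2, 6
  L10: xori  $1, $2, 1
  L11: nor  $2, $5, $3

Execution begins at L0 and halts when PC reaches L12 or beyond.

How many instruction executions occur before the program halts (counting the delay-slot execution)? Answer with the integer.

7

  step pc=0: addi  $6, $4, 0  regs=(0,11,10,14,13,10,13)
  step pc=1: xor  $2, $0, $5  regs=(0,11,10,14,13,10,13)
  step pc=2: or   $5, $2, $4  regs=(0,11,10,14,13,15,13)
  step pc=3: bne  $0, $5, L10  cond=T  regs=(0,11,10,14,13,15,13)
  step pc=4: slti  $6, $6, 1  regs=(0,11,10,14,13,15,0)
  step pc=10: xori  $1, $2, 1  regs=(0,11,10,14,13,15,0)
  step pc=11: nor  $2, $5, $3  regs=(0,11,65520,14,13,15,0)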